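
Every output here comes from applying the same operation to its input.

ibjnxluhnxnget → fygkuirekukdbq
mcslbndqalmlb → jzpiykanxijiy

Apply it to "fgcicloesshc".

The transformation: shift every letter 3 places backward in the alphabet (wrapping around).
"fgcicloesshc" → "cdzfzilbppez".

cdzfzilbppez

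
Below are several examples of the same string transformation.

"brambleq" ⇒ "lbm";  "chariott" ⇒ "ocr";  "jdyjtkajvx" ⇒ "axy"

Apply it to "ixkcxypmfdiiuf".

fiicp

The pattern: swap the front and back halves of the string, then keep one character in every 3, starting at position 2 (positions 2nd, 5th, 8th, ...).
Applying both steps to "ixkcxypmfdiiuf": "mfdiiufixkcxyp", then "fiicp".
(Check on "brambleq": → "bleqbram" → "lbm" ✓)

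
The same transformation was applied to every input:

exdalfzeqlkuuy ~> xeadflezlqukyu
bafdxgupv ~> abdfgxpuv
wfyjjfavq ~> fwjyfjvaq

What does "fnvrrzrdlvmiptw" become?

nfrvzrdrvlimtpw

Each output is the input with this applied: swap each adjacent pair of characters (1↔2, 3↔4, ...).
So "fnvrrzrdlvmiptw" becomes "nfrvzrdrvlimtpw".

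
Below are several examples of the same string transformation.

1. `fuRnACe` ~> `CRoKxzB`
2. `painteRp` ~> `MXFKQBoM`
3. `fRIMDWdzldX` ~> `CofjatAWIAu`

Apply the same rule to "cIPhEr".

In each case the input is transformed by: flip the case of every letter, then shift every letter 3 places backward in the alphabet (wrapping around).
Applying both steps to "cIPhEr": "CipHeR", then "ZfmEbO".

ZfmEbO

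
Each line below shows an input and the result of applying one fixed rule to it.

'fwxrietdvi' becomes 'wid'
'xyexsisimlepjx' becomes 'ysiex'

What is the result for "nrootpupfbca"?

What's happening: keep one character in every 3, starting at position 2 (positions 2nd, 5th, 8th, ...).
On "nrootpupfbca" that produces "rtpc".

rtpc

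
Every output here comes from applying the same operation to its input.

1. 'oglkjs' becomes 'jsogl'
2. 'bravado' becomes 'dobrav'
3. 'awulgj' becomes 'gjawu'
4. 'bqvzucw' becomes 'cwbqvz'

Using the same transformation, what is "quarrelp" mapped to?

Looking at the pairs, the operation is to move the last 3 characters to the front (rotate right by 3), then delete the first character.
Applying both steps to "quarrelp": "elpquarr", then "lpquarr".

lpquarr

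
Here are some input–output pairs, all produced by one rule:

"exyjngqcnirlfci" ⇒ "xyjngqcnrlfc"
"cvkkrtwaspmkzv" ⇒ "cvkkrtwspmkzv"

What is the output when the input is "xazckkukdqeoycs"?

xzckkkdqycs

The rule is to remove every vowel.
Applying that to "xazckkukdqeoycs" gives "xzckkkdqycs".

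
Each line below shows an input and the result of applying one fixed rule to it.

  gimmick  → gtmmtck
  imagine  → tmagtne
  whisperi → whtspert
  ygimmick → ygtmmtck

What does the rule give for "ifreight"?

Each output is the input with this applied: replace every "i" with "t".
For "ifreight" the result is "tfretght".

tfretght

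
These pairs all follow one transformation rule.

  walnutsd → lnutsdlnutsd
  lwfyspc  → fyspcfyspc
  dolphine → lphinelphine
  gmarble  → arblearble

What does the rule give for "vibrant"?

brantbrant

The transformation: delete the first 2 characters, then write the whole string twice.
Working it through for "vibrant": intermediate "brant", final "brantbrant".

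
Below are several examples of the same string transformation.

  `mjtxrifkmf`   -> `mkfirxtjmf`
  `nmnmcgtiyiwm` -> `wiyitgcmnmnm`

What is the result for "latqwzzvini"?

nivzzwqtali

In each case the input is transformed by: move the last character to the front, then reverse the string.
For "latqwzzvini", step one produces "ilatqwzzvin"; step two turns that into "nivzzwqtali".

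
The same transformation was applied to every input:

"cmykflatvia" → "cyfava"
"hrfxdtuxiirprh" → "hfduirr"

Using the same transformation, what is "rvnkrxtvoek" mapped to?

rnrtok

Rule — keep every other character starting from the first (positions 1st, 3rd, 5th, ...).
Applying that to "rvnkrxtvoek" gives "rnrtok".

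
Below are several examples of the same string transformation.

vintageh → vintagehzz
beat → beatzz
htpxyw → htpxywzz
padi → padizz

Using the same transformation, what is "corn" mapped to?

cornzz

Rule — append "zz".
For "corn" the result is "cornzz".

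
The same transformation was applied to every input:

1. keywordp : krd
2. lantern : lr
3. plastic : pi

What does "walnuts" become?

wt

Looking at the pairs, the operation is to swap each adjacent pair of characters (1↔2, 3↔4, ...), then keep one character in every 3, starting at position 2 (positions 2nd, 5th, 8th, ...).
For "walnuts", step one produces "awnltus"; step two turns that into "wt".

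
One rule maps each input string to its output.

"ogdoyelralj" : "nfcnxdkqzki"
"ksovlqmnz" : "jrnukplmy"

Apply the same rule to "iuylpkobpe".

The pattern: shift every letter 1 place backward in the alphabet (wrapping around).
Doing the same to "iuylpkobpe": "htxkojnaod".

htxkojnaod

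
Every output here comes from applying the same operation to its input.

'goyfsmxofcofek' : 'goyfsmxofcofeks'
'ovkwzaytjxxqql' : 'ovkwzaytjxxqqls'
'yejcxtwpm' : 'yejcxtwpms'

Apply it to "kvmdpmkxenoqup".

kvmdpmkxenoqups

The pattern: append "s".
Doing the same to "kvmdpmkxenoqup": "kvmdpmkxenoqups".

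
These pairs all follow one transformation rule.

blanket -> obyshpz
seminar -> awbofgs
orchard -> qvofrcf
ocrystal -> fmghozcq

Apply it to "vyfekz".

The rule is to shift every letter 12 places backward in the alphabet (wrapping around), then move the first 2 characters to the end (rotate left by 2).
For "vyfekz", step one produces "jmtsyn"; step two turns that into "tsynjm".
(Check on "seminar": → "gsawbof" → "awbofgs" ✓)

tsynjm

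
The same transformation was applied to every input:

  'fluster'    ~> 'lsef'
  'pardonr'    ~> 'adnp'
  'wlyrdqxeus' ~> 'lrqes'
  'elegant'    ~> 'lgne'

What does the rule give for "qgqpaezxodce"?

Rule — move the first character to the end, then keep every other character starting from the first (positions 1st, 3rd, 5th, ...).
Applying that to "qgqpaezxodce" gives "gpexde".

gpexde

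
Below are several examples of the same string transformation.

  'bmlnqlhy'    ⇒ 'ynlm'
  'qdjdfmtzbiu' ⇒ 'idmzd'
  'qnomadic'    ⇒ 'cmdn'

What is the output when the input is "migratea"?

arti

The pattern: keep every other character starting from the second (positions 2nd, 4th, 6th, ...), then swap the first and last characters.
Working it through for "migratea": intermediate "irta", final "arti".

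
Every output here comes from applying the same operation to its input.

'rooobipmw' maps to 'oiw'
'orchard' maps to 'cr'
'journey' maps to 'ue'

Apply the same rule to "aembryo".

my

Rule — keep one character in every 3, starting at position 3 (positions 3rd, 6th, 9th, ...).
"aembryo" → "my".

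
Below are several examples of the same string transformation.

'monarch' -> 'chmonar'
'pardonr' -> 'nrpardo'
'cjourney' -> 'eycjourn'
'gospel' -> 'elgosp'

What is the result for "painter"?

erpaint

Rule — move the last 2 characters to the front (rotate right by 2).
"painter" → "erpaint".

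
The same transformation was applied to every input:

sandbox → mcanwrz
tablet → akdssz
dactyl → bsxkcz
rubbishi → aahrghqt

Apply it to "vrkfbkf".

In each case the input is transformed by: move the first 2 characters to the end (rotate left by 2), then shift every letter 1 place backward in the alphabet (wrapping around).
Applying both steps to "vrkfbkf": "kfbkfvr", then "jeajeuq".

jeajeuq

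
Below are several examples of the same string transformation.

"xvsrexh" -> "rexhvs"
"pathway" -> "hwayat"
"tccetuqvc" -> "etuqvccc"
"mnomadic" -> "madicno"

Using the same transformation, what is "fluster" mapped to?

Rule — delete the first character, then move the first 2 characters to the end (rotate left by 2).
On "fluster": the first step gives "luster", and the second then gives "sterlu".

sterlu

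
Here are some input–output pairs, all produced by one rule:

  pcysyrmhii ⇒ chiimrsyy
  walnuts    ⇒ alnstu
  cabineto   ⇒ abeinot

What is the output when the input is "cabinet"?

What's happening: delete the first character, then sort the characters into alphabetical order.
Working it through for "cabinet": intermediate "abinet", final "abeint".

abeint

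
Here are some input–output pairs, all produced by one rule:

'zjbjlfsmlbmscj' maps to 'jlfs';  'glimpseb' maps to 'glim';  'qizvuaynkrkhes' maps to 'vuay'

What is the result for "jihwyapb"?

What's happening: swap the front and back halves of the string, then keep only the last 4 characters.
Doing the same to "jihwyapb": "jihw".

jihw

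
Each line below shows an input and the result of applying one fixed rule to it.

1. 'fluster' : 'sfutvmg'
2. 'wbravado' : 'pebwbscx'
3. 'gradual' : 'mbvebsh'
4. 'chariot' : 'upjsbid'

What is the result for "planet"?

ufobmq

Each output is the input with this applied: reverse the string, then shift every letter 1 place forward in the alphabet (wrapping around).
Applying both steps to "planet": "tenalp", then "ufobmq".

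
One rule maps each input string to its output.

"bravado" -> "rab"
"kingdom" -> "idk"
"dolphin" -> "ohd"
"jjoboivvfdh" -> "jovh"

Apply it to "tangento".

Each output is the input with this applied: move the first character to the end, then keep one character in every 3, starting at position 1 (positions 1st, 4th, 7th, ...).
For "tangento", step one produces "angentot"; step two turns that into "aeo".
(Check on "jjoboivvfdh": → "joboivvfdhj" → "jovh" ✓)

aeo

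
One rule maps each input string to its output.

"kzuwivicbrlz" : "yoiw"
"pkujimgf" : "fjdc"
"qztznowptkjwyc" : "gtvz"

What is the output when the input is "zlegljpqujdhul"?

The rule is to shift every letter 3 places backward in the alphabet (wrapping around), then keep only the last 4 characters.
Working it through for "zlegljpqujdhul": intermediate "wibdigmnrgaeri", final "aeri".

aeri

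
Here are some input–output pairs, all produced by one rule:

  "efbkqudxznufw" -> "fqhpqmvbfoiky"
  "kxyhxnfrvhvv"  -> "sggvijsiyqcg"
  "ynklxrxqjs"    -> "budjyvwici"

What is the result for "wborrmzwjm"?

The pattern: move the last 3 characters to the front (rotate right by 3), then shift every letter 11 places forward in the alphabet (wrapping around).
Starting from "wborrmzwjm": after the first operation, "wjmwborrmz"; after the second, "huxhmzccxk".

huxhmzccxk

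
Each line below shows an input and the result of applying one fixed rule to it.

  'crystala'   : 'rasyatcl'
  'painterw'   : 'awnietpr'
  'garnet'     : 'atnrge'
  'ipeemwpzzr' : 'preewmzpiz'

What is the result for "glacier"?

lrcaeig

Each output is the input with this applied: swap the first and last characters, then swap each adjacent pair of characters (1↔2, 3↔4, ...).
Working it through for "glacier": intermediate "rlacieg", final "lrcaeig".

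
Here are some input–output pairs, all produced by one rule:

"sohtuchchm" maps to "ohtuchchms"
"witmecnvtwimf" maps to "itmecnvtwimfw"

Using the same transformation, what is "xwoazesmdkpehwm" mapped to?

Looking at the pairs, the operation is to move the first character to the end.
For "xwoazesmdkpehwm" the result is "woazesmdkpehwmx".

woazesmdkpehwmx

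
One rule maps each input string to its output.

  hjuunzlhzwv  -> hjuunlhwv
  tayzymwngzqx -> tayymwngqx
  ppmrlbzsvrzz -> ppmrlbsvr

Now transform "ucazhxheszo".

Looking at the pairs, the operation is to remove every "z".
Applying that to "ucazhxheszo" gives "ucahxheso".

ucahxheso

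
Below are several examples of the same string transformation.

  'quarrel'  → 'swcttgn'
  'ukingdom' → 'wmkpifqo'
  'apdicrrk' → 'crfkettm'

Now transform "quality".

swcnkva

Rule — shift every letter 2 places forward in the alphabet (wrapping around).
On "quality" that produces "swcnkva".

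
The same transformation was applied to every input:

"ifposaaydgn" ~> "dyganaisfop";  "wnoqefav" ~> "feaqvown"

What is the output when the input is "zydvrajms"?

jamrsvzdy

Looking at the pairs, the operation is to move the last 3 characters to the front (rotate right by 3), then take characters alternately from the front and the back (1st, last, 2nd, 2nd-last, ...).
Working it through for "zydvrajms": intermediate "jmszydvra", final "jamrsvzdy".
(Check on "ifposaaydgn": → "dgnifposaay" → "dyganaisfop" ✓)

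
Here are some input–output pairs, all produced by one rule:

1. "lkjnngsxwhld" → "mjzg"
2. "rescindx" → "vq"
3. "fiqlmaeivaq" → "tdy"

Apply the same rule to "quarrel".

Rule — keep one character in every 3, starting at position 3 (positions 3rd, 6th, 9th, ...), then shift every letter 3 places forward in the alphabet (wrapping around).
"quarrel" → "dh".

dh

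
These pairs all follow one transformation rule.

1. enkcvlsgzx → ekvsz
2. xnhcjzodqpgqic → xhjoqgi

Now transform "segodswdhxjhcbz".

Rule — keep every other character starting from the first (positions 1st, 3rd, 5th, ...).
Doing the same to "segodswdhxjhcbz": "sgdwhjcz".

sgdwhjcz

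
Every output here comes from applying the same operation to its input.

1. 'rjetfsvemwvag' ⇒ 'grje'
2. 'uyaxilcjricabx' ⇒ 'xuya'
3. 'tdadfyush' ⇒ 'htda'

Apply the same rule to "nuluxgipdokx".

xnul

Looking at the pairs, the operation is to move the first 3 characters to the end (rotate left by 3), then keep only the last 4 characters.
Working it through for "nuluxgipdokx": intermediate "uxgipdokxnul", final "xnul".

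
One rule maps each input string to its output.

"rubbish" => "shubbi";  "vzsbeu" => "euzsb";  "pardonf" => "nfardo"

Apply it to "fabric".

icabr

In each case the input is transformed by: delete the first character, then move the last 2 characters to the front (rotate right by 2).
Applying both steps to "fabric": "abric", then "icabr".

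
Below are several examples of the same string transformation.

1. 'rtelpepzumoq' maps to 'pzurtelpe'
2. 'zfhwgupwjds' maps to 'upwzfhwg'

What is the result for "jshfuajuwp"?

What's happening: delete the last 3 characters, then move the last 3 characters to the front (rotate right by 3).
Applying both steps to "jshfuajuwp": "jshfuaj", then "uajjshf".

uajjshf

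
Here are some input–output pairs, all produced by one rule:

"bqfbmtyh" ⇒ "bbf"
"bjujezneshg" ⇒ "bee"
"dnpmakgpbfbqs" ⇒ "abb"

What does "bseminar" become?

abe

The transformation: sort the characters into alphabetical order, then keep only the first 3 characters.
Doing the same to "bseminar": "abe".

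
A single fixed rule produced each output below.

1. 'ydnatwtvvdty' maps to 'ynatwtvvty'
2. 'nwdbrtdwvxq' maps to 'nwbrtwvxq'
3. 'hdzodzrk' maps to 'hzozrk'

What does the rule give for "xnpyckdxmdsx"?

The transformation: remove every "d".
So "xnpyckdxmdsx" becomes "xnpyckxmsx".

xnpyckxmsx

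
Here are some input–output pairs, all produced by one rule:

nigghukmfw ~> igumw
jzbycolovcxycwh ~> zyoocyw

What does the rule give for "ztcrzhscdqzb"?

The pattern: keep every other character starting from the second (positions 2nd, 4th, 6th, ...).
So "ztcrzhscdqzb" becomes "trhcqb".

trhcqb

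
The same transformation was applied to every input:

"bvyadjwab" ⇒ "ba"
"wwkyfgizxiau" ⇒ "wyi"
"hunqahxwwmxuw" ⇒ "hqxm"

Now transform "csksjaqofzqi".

csq

Rule — keep one character in every 3, starting at position 1 (positions 1st, 4th, 7th, ...), then delete the last character.
For "csksjaqofzqi", step one produces "csqz"; step two turns that into "csq".
(Check on "hunqahxwwmxuw": → "hqxmw" → "hqxm" ✓)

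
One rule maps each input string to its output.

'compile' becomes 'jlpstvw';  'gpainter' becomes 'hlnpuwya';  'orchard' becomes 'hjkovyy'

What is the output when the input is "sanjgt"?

hnquza

In each case the input is transformed by: sort the characters into alphabetical order, then shift every letter 7 places forward in the alphabet (wrapping around).
For "sanjgt", step one produces "agjnst"; step two turns that into "hnquza".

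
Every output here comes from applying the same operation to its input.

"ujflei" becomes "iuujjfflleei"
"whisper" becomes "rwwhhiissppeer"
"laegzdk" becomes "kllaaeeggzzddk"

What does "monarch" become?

Rule — double every character, then move the last character to the front.
On "monarch" that produces "hmmoonnaarrcch".

hmmoonnaarrcch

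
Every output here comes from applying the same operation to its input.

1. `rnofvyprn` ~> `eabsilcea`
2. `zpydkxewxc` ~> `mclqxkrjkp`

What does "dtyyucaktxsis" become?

Rule — shift every letter 13 places forward in the alphabet (wrapping around) — i.e. ROT13.
"dtyyucaktxsis" → "qgllhpnxgkfvf".

qgllhpnxgkfvf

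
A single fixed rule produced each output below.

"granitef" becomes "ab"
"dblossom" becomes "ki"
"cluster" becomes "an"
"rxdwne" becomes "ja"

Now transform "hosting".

jc

In each case the input is transformed by: shift every letter 4 places backward in the alphabet (wrapping around), then keep only the last 2 characters.
"hosting" → "dkopejc" → "jc".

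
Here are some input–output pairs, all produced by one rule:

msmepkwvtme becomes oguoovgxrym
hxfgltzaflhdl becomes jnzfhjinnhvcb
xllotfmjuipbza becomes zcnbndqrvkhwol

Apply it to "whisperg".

The transformation: shift every letter 2 places forward in the alphabet (wrapping around), then take characters alternately from the front and the back (1st, last, 2nd, 2nd-last, ...).
On "whisperg": the first step gives "yjkurgti", and the second then gives "yijtkgur".

yijtkgur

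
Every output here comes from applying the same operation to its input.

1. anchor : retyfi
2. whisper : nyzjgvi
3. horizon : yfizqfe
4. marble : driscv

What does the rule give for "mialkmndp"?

Each output is the input with this applied: shift every letter 9 places backward in the alphabet (wrapping around).
For "mialkmndp" the result is "dzrcbdeug".

dzrcbdeug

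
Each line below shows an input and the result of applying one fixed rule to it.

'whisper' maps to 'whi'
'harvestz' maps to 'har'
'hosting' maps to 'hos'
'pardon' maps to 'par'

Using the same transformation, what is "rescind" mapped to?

res

Looking at the pairs, the operation is to keep only the first 3 characters.
So "rescind" becomes "res".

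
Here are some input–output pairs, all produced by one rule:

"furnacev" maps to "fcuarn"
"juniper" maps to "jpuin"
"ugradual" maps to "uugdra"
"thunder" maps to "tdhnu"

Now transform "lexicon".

lceix

Looking at the pairs, the operation is to delete the last 2 characters, then take characters alternately from the front and the back (1st, last, 2nd, 2nd-last, ...).
Starting from "lexicon": after the first operation, "lexic"; after the second, "lceix".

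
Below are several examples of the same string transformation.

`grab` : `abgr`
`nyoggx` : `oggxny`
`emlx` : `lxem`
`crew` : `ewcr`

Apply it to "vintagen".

The pattern: move the first 2 characters to the end (rotate left by 2).
"vintagen" → "ntagenvi".

ntagenvi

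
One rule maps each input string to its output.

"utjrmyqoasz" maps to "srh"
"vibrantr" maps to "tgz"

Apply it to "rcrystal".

pap

What's happening: shift every letter 2 places backward in the alphabet (wrapping around), then keep only the first 3 characters.
On "rcrystal": the first step gives "papwqryj", and the second then gives "pap".
(Check on "vibrantr": → "tgzpylrp" → "tgz" ✓)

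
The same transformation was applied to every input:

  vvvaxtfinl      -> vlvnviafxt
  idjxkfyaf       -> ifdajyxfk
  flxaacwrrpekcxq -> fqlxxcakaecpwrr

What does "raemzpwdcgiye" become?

reayeimgzcpdw

Each output is the input with this applied: take characters alternately from the front and the back (1st, last, 2nd, 2nd-last, ...).
Applying that to "raemzpwdcgiye" gives "reayeimgzcpdw".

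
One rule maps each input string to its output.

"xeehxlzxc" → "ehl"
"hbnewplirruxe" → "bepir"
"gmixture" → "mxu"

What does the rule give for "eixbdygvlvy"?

ibyv

Each output is the input with this applied: delete the last 2 characters, then keep every other character starting from the second (positions 2nd, 4th, 6th, ...).
For "eixbdygvlvy", step one produces "eixbdygvl"; step two turns that into "ibyv".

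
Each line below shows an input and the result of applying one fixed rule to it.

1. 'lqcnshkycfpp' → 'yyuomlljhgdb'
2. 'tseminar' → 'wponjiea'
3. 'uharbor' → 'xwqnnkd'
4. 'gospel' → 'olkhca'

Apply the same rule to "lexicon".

ytkjhea

What's happening: shift every letter 4 places backward in the alphabet (wrapping around), then sort the characters into reverse alphabetical order.
Working it through for "lexicon": intermediate "hateykj", final "ytkjhea".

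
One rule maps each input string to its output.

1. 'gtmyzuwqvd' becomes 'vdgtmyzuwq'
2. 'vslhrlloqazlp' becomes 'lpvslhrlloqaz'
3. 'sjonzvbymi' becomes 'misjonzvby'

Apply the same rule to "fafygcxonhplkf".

kffafygcxonhpl

Rule — move the last 2 characters to the front (rotate right by 2).
Doing the same to "fafygcxonhplkf": "kffafygcxonhpl".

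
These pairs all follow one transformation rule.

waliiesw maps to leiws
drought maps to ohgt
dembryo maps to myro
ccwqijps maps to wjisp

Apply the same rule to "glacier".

Rule — swap each adjacent pair of characters (1↔2, 3↔4, ...), then delete the first 3 characters.
For "glacier" the result is "aeir".

aeir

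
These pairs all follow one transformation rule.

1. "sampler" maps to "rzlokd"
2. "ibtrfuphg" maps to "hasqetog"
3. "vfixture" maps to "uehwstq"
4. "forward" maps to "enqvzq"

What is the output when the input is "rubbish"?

Each output is the input with this applied: delete the last character, then shift every letter 1 place backward in the alphabet (wrapping around).
Applying both steps to "rubbish": "rubbis", then "qtaahr".
(Check on "ibtrfuphg": → "ibtrfuph" → "hasqetog" ✓)

qtaahr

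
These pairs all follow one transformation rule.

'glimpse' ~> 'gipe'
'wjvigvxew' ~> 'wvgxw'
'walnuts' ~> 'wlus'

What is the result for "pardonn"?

The transformation: keep every other character starting from the first (positions 1st, 3rd, 5th, ...).
"pardonn" → "pron".

pron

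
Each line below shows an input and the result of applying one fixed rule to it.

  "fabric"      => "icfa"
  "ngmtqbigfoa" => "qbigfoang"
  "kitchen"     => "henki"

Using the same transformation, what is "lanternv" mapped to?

The rule is to move the first 2 characters to the end (rotate left by 2), then delete the first 2 characters.
"lanternv" → "nternvla" → "ernvla".
(Check on "fabric": → "bricfa" → "icfa" ✓)

ernvla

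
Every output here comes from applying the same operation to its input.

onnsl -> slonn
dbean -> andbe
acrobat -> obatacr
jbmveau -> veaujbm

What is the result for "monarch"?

archmon

Looking at the pairs, the operation is to move the first 3 characters to the end (rotate left by 3).
On "monarch" that produces "archmon".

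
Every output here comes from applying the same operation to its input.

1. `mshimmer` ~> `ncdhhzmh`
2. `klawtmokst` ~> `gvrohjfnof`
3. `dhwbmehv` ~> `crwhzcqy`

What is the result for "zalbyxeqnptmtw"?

Looking at the pairs, the operation is to shift every letter 5 places backward in the alphabet (wrapping around), then move the first character to the end.
Working it through for "zalbyxeqnptmtw": intermediate "uvgwtszlikohor", final "vgwtszlikohoru".

vgwtszlikohoru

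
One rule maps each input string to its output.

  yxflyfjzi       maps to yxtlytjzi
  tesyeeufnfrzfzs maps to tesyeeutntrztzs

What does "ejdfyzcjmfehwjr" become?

Rule — replace every "f" with "t".
So "ejdfyzcjmfehwjr" becomes "ejdtyzcjmtehwjr".

ejdtyzcjmtehwjr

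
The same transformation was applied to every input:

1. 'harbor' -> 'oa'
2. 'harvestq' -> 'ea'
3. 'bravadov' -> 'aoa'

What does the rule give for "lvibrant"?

Each output is the input with this applied: swap the front and back halves of the string, then keep only the vowels.
"lvibrant" → "rantlvib" → "ai".

ai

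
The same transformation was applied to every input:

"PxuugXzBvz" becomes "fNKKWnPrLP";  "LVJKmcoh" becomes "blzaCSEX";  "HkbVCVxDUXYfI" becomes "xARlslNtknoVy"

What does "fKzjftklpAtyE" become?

VaPZVJABFqJOu

Looking at the pairs, the operation is to flip the case of every letter, then shift every letter 10 places backward in the alphabet (wrapping around).
Applying both steps to "fKzjftklpAtyE": "FkZJFTKLPaTYe", then "VaPZVJABFqJOu".
(Check on "PxuugXzBvz": → "pXUUGxZbVZ" → "fNKKWnPrLP" ✓)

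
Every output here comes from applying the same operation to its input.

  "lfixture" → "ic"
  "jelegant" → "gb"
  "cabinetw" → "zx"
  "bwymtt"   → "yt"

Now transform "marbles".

What's happening: shift every letter 3 places backward in the alphabet (wrapping around), then keep only the first 2 characters.
Applying both steps to "marbles": "jxoyibp", then "jx".

jx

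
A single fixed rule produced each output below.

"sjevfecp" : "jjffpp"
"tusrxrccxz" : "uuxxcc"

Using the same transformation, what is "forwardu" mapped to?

ooaauu

The rule is to keep one character in every 3, starting at position 2 (positions 2nd, 5th, 8th, ...), then double every character.
On "forwardu": the first step gives "oau", and the second then gives "ooaauu".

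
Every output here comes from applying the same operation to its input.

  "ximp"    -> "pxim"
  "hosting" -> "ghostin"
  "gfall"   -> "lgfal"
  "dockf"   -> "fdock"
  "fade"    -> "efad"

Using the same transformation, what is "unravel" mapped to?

The pattern: move the last character to the front.
Applying that to "unravel" gives "lunrave".

lunrave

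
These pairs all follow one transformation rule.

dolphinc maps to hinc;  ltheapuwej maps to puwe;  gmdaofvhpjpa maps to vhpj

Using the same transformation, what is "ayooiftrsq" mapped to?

The transformation: swap the front and back halves of the string, then keep only the first 4 characters.
On "ayooiftrsq": the first step gives "ftrsqayooi", and the second then gives "ftrs".
(Check on "ltheapuwej": → "puwejlthea" → "puwe" ✓)

ftrs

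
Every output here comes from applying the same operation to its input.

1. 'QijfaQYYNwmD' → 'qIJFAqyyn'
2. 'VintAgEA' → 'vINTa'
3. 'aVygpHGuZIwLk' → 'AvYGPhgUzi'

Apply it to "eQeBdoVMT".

The pattern: delete the last 3 characters, then flip the case of every letter.
"eQeBdoVMT" → "eQeBdo" → "EqEbDO".

EqEbDO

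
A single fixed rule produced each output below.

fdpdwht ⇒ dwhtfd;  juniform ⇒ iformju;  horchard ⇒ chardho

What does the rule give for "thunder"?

In each case the input is transformed by: move the first 2 characters to the end (rotate left by 2), then delete the first character.
For "thunder", step one produces "underth"; step two turns that into "nderth".

nderth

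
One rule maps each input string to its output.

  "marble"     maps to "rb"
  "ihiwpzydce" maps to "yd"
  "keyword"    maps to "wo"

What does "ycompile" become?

pi

Rule — move the last 2 characters to the front (rotate right by 2), then keep only the last 2 characters.
Applying both steps to "ycompile": "leycompi", then "pi".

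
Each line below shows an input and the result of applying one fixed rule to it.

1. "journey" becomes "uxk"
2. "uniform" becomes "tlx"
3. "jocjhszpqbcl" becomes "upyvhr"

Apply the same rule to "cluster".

ryk

In each case the input is transformed by: shift every letter 6 places forward in the alphabet (wrapping around), then keep every other character starting from the second (positions 2nd, 4th, 6th, ...).
Applying both steps to "cluster": "irayzkx", then "ryk".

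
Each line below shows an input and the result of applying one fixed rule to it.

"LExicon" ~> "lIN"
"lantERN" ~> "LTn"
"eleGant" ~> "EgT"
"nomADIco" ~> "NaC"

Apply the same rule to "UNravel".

In each case the input is transformed by: keep one character in every 3, starting at position 1 (positions 1st, 4th, 7th, ...), then flip the case of every letter.
On "UNravel" that produces "uAL".

uAL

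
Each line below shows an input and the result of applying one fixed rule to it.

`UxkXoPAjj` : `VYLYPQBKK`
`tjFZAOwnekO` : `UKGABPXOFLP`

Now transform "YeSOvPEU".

The pattern: shift every letter 1 place forward in the alphabet (wrapping around), then convert every letter to uppercase.
"YeSOvPEU" → "ZfTPwQFV" → "ZFTPWQFV".

ZFTPWQFV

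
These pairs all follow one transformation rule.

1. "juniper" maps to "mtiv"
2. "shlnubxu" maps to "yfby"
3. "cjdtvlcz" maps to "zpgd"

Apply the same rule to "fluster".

Each output is the input with this applied: shift every letter 4 places forward in the alphabet (wrapping around), then keep only the last 4 characters.
On "fluster" that produces "wxiv".

wxiv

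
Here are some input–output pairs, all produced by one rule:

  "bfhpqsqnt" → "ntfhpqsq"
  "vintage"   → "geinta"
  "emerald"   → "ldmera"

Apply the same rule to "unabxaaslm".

lmnabxaas

Rule — delete the first character, then move the last 2 characters to the front (rotate right by 2).
Doing the same to "unabxaaslm": "lmnabxaas".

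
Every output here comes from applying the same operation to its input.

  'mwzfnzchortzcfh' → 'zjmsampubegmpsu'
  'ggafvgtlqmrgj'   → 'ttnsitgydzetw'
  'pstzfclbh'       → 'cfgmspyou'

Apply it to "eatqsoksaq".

What's happening: shift every letter 13 places forward in the alphabet (wrapping around) — i.e. ROT13.
For "eatqsoksaq" the result is "rngdfbxfnd".

rngdfbxfnd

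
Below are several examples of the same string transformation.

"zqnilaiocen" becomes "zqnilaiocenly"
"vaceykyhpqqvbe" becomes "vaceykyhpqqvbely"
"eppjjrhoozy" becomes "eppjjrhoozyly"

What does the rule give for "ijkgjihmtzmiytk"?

Rule — append "ly".
Applying that to "ijkgjihmtzmiytk" gives "ijkgjihmtzmiytkly".

ijkgjihmtzmiytkly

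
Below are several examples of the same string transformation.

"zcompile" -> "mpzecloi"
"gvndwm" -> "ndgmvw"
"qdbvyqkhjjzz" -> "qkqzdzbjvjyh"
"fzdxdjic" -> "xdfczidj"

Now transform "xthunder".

Looking at the pairs, the operation is to take characters alternately from the front and the back (1st, last, 2nd, 2nd-last, ...), then move the last 2 characters to the front (rotate right by 2).
For "xthunder", step one produces "xrtehdun"; step two turns that into "unxrtehd".

unxrtehd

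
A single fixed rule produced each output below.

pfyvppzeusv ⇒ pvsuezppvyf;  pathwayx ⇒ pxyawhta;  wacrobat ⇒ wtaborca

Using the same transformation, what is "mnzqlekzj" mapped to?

mjzkelqzn

What's happening: move the first character to the end, then reverse the string.
Starting from "mnzqlekzj": after the first operation, "nzqlekzjm"; after the second, "mjzkelqzn".
(Check on "pfyvppzeusv": → "fyvppzeusvp" → "pvsuezppvyf" ✓)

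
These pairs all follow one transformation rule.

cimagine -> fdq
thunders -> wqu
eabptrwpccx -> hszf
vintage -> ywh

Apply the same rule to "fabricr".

iuu

In each case the input is transformed by: keep one character in every 3, starting at position 1 (positions 1st, 4th, 7th, ...), then shift every letter 3 places forward in the alphabet (wrapping around).
Working it through for "fabricr": intermediate "frr", final "iuu".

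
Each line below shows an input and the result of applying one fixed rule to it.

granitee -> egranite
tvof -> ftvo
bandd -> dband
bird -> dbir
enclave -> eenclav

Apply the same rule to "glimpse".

Looking at the pairs, the operation is to move the last character to the front.
Doing the same to "glimpse": "eglimps".

eglimps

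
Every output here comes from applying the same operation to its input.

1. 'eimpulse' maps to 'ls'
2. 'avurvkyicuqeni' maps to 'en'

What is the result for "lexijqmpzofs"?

of

In each case the input is transformed by: move the last character to the front, then keep only the last 2 characters.
"lexijqmpzofs" → "slexijqmpzof" → "of".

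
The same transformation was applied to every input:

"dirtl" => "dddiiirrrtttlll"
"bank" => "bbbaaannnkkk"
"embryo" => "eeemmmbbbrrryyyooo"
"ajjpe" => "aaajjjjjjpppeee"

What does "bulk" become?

What's happening: repeat every character 3 times.
For "bulk" the result is "bbbuuulllkkk".

bbbuuulllkkk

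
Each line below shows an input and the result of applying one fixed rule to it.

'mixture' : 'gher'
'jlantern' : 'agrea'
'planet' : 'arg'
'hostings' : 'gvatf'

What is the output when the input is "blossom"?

The pattern: delete the first 3 characters, then shift every letter 13 places forward in the alphabet (wrapping around) — i.e. ROT13.
For "blossom", step one produces "ssom"; step two turns that into "ffbz".
(Check on "mixture": → "ture" → "gher" ✓)

ffbz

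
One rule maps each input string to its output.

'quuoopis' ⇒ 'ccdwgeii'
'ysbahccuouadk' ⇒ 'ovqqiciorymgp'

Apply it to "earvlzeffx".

The rule is to move the first 3 characters to the end (rotate left by 3), then shift every letter 12 places backward in the alphabet (wrapping around).
For "earvlzeffx", step one produces "vlzeffxear"; step two turns that into "jznsttlsof".

jznsttlsof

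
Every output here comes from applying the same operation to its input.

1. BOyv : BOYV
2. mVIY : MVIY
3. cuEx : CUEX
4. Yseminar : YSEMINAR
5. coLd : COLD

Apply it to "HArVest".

HARVEST

Each output is the input with this applied: convert every letter to uppercase.
On "HArVest" that produces "HARVEST".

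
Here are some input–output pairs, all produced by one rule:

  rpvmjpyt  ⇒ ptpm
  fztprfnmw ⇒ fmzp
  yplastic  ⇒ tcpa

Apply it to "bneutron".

The rule is to keep every other character starting from the second (positions 2nd, 4th, 6th, ...), then move the last 2 characters to the front (rotate right by 2).
Applying both steps to "bneutron": "nurn", then "rnnu".
(Check on "rpvmjpyt": → "pmpt" → "ptpm" ✓)

rnnu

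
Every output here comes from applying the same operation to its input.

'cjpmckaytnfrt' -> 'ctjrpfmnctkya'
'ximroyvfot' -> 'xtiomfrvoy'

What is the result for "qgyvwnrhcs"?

The rule is to take characters alternately from the front and the back (1st, last, 2nd, 2nd-last, ...).
On "qgyvwnrhcs" that produces "qsgcyhvrwn".

qsgcyhvrwn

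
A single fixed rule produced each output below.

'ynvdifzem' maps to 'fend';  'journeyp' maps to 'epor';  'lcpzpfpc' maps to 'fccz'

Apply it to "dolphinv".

ivop

In each case the input is transformed by: keep every other character starting from the second (positions 2nd, 4th, 6th, ...), then move the last 2 characters to the front (rotate right by 2).
Working it through for "dolphinv": intermediate "opiv", final "ivop".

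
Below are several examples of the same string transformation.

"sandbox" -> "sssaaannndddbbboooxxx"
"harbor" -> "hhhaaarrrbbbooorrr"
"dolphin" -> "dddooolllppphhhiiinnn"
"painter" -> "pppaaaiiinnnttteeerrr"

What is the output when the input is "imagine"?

iiimmmaaagggiiinnneee

Each output is the input with this applied: repeat every character 3 times.
For "imagine" the result is "iiimmmaaagggiiinnneee".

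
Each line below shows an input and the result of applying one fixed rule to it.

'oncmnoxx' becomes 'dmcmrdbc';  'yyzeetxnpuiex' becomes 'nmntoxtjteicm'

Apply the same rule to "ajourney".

What's happening: take characters alternately from the front and the back (1st, last, 2nd, 2nd-last, ...), then shift every letter 11 places backward in the alphabet (wrapping around).
On "ajourney": the first step gives "ayjeonur", and the second then gives "pnytdcjg".
(Check on "yyzeetxnpuiex": → "yxyezieueptnx" → "nmntoxtjteicm" ✓)

pnytdcjg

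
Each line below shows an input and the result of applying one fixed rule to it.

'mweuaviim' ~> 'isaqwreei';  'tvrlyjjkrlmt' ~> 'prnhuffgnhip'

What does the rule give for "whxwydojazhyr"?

The rule is to shift every letter 4 places backward in the alphabet (wrapping around).
Doing the same to "whxwydojazhyr": "sdtsuzkfwvdun".

sdtsuzkfwvdun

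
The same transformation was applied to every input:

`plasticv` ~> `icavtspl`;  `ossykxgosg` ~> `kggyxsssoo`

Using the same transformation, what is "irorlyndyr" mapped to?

Rule — sort the characters into reverse alphabetical order, then move the last 3 characters to the front (rotate right by 3).
Applying that to "irorlyndyr" gives "lidyyrrron".

lidyyrrron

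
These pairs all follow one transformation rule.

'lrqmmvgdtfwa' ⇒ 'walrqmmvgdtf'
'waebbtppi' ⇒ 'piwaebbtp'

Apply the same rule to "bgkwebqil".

In each case the input is transformed by: move the last 2 characters to the front (rotate right by 2).
So "bgkwebqil" becomes "ilbgkwebq".

ilbgkwebq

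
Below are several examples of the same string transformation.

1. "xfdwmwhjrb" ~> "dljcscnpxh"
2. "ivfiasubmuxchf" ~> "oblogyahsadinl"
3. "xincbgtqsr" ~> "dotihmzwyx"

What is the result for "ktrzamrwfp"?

qzxfgsxclv

Rule — shift every letter 6 places forward in the alphabet (wrapping around).
For "ktrzamrwfp" the result is "qzxfgsxclv".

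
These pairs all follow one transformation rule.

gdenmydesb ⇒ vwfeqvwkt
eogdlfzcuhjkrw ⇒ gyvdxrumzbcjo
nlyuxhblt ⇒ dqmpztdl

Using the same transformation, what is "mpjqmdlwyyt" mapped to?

In each case the input is transformed by: delete the first character, then shift every letter 8 places backward in the alphabet (wrapping around).
For "mpjqmdlwyyt", step one produces "pjqmdlwyyt"; step two turns that into "hbievdoqql".

hbievdoqql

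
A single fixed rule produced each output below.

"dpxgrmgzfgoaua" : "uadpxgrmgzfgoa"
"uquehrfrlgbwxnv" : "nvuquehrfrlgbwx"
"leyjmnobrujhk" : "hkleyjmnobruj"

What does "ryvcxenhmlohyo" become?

Each output is the input with this applied: move the last 2 characters to the front (rotate right by 2).
For "ryvcxenhmlohyo" the result is "yoryvcxenhmloh".

yoryvcxenhmloh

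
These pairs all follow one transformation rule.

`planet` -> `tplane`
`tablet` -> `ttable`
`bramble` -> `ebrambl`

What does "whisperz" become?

zwhisper

The transformation: move the last character to the front.
Doing the same to "whisperz": "zwhisper".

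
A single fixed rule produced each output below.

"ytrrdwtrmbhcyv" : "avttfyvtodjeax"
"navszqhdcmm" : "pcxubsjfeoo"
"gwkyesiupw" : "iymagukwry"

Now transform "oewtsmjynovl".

The pattern: shift every letter 2 places forward in the alphabet (wrapping around).
On "oewtsmjynovl" that produces "qgyvuolapqxn".

qgyvuolapqxn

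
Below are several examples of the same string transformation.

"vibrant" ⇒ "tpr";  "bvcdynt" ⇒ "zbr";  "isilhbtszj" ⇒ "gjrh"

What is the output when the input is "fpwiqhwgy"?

Looking at the pairs, the operation is to keep one character in every 3, starting at position 1 (positions 1st, 4th, 7th, ...), then shift every letter 2 places backward in the alphabet (wrapping around).
Working it through for "fpwiqhwgy": intermediate "fiw", final "dgu".
(Check on "isilhbtszj": → "iltj" → "gjrh" ✓)

dgu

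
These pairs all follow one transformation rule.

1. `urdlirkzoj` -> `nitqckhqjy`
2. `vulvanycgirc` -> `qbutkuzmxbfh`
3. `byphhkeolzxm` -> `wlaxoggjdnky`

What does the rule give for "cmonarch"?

The rule is to shift every letter 1 place backward in the alphabet (wrapping around), then move the last 2 characters to the front (rotate right by 2).
On "cmonarch": the first step gives "blnmzqbg", and the second then gives "bgblnmzq".

bgblnmzq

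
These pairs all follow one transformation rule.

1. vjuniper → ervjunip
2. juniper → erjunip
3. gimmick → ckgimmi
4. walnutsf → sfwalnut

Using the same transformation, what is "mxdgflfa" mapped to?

Looking at the pairs, the operation is to move the last 2 characters to the front (rotate right by 2).
So "mxdgflfa" becomes "famxdgfl".

famxdgfl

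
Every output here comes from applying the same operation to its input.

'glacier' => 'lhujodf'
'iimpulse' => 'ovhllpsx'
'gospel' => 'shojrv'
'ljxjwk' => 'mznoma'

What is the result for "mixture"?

xuhplaw

The transformation: shift every letter 3 places forward in the alphabet (wrapping around), then move the last 3 characters to the front (rotate right by 3).
For "mixture", step one produces "plawxuh"; step two turns that into "xuhplaw".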